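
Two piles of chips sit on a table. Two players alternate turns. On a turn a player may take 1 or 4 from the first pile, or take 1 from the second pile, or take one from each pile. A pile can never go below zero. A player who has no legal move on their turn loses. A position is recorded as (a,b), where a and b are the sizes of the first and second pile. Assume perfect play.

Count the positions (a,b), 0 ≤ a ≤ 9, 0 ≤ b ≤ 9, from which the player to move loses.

27

Work bottom-up. With no move the player to move loses. Otherwise the position is W if at least one move leads to an L position for the opponent, and L if every move leads to a W.
Every move lowers a or b (never raises either), so fill the grid row by row in increasing a, and left to right within a row: each cell's successors are then already labelled.
      b=0  b=1  b=2  b=3  b=4  b=5  b=6  b=7  b=8  b=9
a=0:    L    W    L    W    L    W    L    W    L    W
a=1:    W    W    W    W    W    W    W    W    W    W
a=2:    L    W    L    W    L    W    L    W    L    W
a=3:    W    W    W    W    W    W    W    W    W    W
a=4:    W    L    W    L    W    L    W    L    W    L
a=5:    L    W    W    W    W    W    W    W    W    W
a=6:    W    W    W    L    W    L    W    L    W    L
a=7:    L    W    L    W    W    W    W    W    W    W
a=8:    W    W    W    W    L    W    L    W    L    W
a=9:    W    L    W    L    W    W    W    W    W    W
Cells with no legal move (terminal, hence L): (0,0).
The remaining L cells, each justified by listing all of its moves:
(0,2): only reaches (0,1)(W), which is W → L
(0,4): only reaches (0,3)(W), which is W → L
(0,6): only reaches (0,5)(W), which is W → L
(0,8): only reaches (0,7)(W), which is W → L
(2,0): only reaches (1,0)(W), which is W → L
(2,2): only reaches (1,2)(W), (2,1)(W), (1,1)(W), all W → L
(2,4): only reaches (1,4)(W), (2,3)(W), (1,3)(W), all W → L
(2,6): only reaches (1,6)(W), (2,5)(W), (1,5)(W), all W → L
(2,8): only reaches (1,8)(W), (2,7)(W), (1,7)(W), all W → L
(4,1): only reaches (3,1)(W), (0,1)(W), (4,0)(W), (3,0)(W), all W → L
(4,3): only reaches (3,3)(W), (0,3)(W), (4,2)(W), (3,2)(W), all W → L
(4,5): only reaches (3,5)(W), (0,5)(W), (4,4)(W), (3,4)(W), all W → L
(4,7): only reaches (3,7)(W), (0,7)(W), (4,6)(W), (3,6)(W), all W → L
(4,9): only reaches (3,9)(W), (0,9)(W), (4,8)(W), (3,8)(W), all W → L
(5,0): only reaches (4,0)(W), (1,0)(W), all W → L
(6,3): only reaches (5,3)(W), (2,3)(W), (6,2)(W), (5,2)(W), all W → L
(6,5): only reaches (5,5)(W), (2,5)(W), (6,4)(W), (5,4)(W), all W → L
(6,7): only reaches (5,7)(W), (2,7)(W), (6,6)(W), (5,6)(W), all W → L
(6,9): only reaches (5,9)(W), (2,9)(W), (6,8)(W), (5,8)(W), all W → L
(7,0): only reaches (6,0)(W), (3,0)(W), all W → L
(7,2): only reaches (6,2)(W), (3,2)(W), (7,1)(W), (6,1)(W), all W → L
(8,4): only reaches (7,4)(W), (4,4)(W), (8,3)(W), (7,3)(W), all W → L
(8,6): only reaches (7,6)(W), (4,6)(W), (8,5)(W), (7,5)(W), all W → L
(8,8): only reaches (7,8)(W), (4,8)(W), (8,7)(W), (7,7)(W), all W → L
(9,1): only reaches (8,1)(W), (5,1)(W), (9,0)(W), (8,0)(W), all W → L
(9,3): only reaches (8,3)(W), (5,3)(W), (9,2)(W), (8,2)(W), all W → L
Every other cell has at least one move into one of the L cells above, so it is W.
L cells per row: a=0: 5, a=1: 0, a=2: 5, a=3: 0, a=4: 5, a=5: 1, a=6: 4, a=7: 2, a=8: 3, a=9: 2; total 27.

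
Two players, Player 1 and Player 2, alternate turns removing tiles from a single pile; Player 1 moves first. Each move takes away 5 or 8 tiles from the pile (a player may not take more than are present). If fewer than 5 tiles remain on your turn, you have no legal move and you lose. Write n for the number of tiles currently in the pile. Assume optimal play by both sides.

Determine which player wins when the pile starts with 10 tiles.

Classify positions by backward induction: terminal positions (no move available) are L. From any other position, the mover wins iff some move reaches an L.
n=0: no move → L
n=1: no move → L
n=2: no move → L
n=3: no move → L
n=4: no move → L
n=5: reaches L-position 0 → W
n=6: reaches L-position 1 → W
n=7: reaches L-position 2 → W
n=8: reaches L-position 3 → W
n=9: reaches L-position 4 → W
n=10: reaches L-position 2 → W
The starting position 10 is W: Player 1 should remove 8, leaving 2, handing over an L position.

Player 1 wins.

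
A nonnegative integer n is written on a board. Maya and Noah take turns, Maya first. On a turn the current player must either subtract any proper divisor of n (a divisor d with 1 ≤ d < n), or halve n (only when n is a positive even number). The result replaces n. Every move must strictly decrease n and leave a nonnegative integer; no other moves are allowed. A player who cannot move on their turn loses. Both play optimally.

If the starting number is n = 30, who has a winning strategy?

Maya wins.

Compute win/loss labels from the base case upward. A position with no move is L. Any other position is W if it can reach an L in one move, else L.
n=0: no move → L
n=1: no move → L
n=2: →1(L), so W
n=3: →2(W) only, which is W, so L
n=4: →3(L), so W
n=5: →4(W) only, which is W, so L
n=6: →3(L), so W
n=7: →6(W) only, which is W, so L
n=8: →7(L), so W
n=9: →6(W), 8(W) — all W, so L
n=10: →5(L), so W
n=11: →10(W) only, which is W, so L
n=12: →9(L), so W
n=13: →12(W) only, which is W, so L
n=14: →7(L), so W
n=15: →10(W), 12(W), 14(W) — all W, so L
n=16: →15(L), so W
n=17: →16(W) only, which is W, so L
n=18: →9(L), so W
n=19: →18(W) only, which is W, so L
n=20: →15(L), so W
n=21: →14(W), 18(W), 20(W) — all W, so L
n=22: →11(L), so W
n=23: →22(W) only, which is W, so L
n=24: →21(L), so W
n=25: →20(W), 24(W) — all W, so L
n=26: →13(L), so W
n=27: →18(W), 24(W), 26(W) — all W, so L
n=28: →21(L), so W
n=29: →28(W) only, which is W, so L
n=30: →15(L), so W
The starting position 30 is W: Maya should move to 15, handing over an L position.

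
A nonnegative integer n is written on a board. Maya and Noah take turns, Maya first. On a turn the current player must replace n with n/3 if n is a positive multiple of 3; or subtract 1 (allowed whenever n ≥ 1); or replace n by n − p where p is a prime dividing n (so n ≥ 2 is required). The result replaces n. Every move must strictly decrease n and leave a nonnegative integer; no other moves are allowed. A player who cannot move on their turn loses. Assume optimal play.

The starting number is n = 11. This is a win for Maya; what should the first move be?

Use the standard recursion: the mover loses at a terminal position; elsewhere, the mover wins exactly when some move hands the opponent an L position.
n=0: no move → L
n=1: →0(L), so W
n=2: →0(L), so W
n=3: →0(L), so W
n=4: →2(W), 3(W) — all W, so L
n=5: →0(L), so W
n=6: →4(L), so W
n=7: →0(L), so W
n=8: →6(W), 7(W) — all W, so L
n=9: →8(L), so W
n=10: →8(L), so W
n=11: →0(L), so W
From 11, the L positions reachable in one move are: 0.

Move to 0.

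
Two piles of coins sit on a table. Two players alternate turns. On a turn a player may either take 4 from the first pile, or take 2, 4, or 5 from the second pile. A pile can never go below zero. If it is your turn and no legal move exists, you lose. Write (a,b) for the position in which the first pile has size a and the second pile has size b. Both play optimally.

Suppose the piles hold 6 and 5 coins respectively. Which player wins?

Compute win/loss labels from the base case upward. A position with no move is L. Any other position is W if it can reach an L in one move, else L.
No move ever increases a pile, so every position that can arise here has a ≤ 6 and b ≤ 5; it is enough to label the cells with 0 ≤ a ≤ 6 and 0 ≤ b ≤ 5.
Every move lowers a or b (never raises either), so fill the grid row by row in increasing a, and left to right within a row: each cell's successors are then already labelled.
      b=0  b=1  b=2  b=3  b=4  b=5
a=0:    L    L    W    W    W    W
a=1:    L    L    W    W    W    W
a=2:    L    L    W    W    W    W
a=3:    L    L    W    W    W    W
a=4:    W    W    L    L    W    W
a=5:    W    W    L    L    W    W
a=6:    W    W    L    L    W    W
Cells with no legal move (terminal, hence L): (0,0), (0,1), (1,0), (1,1), (2,0), (2,1), (3,0), (3,1).
The remaining L cells, each justified by listing all of its moves:
(4,2): moves to (0,2)(W), (4,0)(W); every one is W ⇒ L
(4,3): moves to (0,3)(W), (4,1)(W); every one is W ⇒ L
(5,2): moves to (1,2)(W), (5,0)(W); every one is W ⇒ L
(5,3): moves to (1,3)(W), (5,1)(W); every one is W ⇒ L
(6,2): moves to (2,2)(W), (6,0)(W); every one is W ⇒ L
(6,3): moves to (2,3)(W), (6,1)(W); every one is W ⇒ L
Every other cell has at least one move into one of the L cells above, so it is W.
The starting position (6,5) is W: the player to move should move to (6,3), handing over an L position.

The first player wins.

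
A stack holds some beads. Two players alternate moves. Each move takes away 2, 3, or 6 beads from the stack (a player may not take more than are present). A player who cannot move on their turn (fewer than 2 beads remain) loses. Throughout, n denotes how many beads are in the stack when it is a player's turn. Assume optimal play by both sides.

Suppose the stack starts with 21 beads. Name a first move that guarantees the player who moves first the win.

Remove 2, leaving 19.

Label each position W (a win for the player to move) or L (a loss). A position with no legal move is L; any other position is W exactly when some move reaches an L, and L when every move reaches a W.
n=0: no move → L
n=1: no move → L
n=2: →0(L), so W
n=3: →1(L), so W
n=4: →1(L), so W
n=5: →3(W), 2(W) — all W, so L
n=6: →0(L), so W
n=7: →5(L), so W
n=8: →5(L), so W
n=9: →7(W), 6(W), 3(W) — all W, so L
n=10: →8(W), 7(W), 4(W) — all W, so L
n=11: →9(L), so W
n=12: →10(L), so W
n=13: →10(L), so W
n=14: →12(W), 11(W), 8(W) — all W, so L
n=15: →9(L), so W
n=16: →14(L), so W
n=17: →14(L), so W
n=18: →16(W), 15(W), 12(W) — all W, so L
n=19: →17(W), 16(W), 13(W) — all W, so L
n=20: →18(L), so W
n=21: →19(L), so W
From 21, the L positions reachable in one move are: 19, 18. Any move reaching one of these is winning.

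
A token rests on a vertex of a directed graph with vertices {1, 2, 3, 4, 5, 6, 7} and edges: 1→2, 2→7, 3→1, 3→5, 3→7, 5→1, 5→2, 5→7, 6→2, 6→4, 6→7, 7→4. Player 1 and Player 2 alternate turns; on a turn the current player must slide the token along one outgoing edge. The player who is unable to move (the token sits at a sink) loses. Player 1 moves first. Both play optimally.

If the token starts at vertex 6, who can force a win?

Compute win/loss labels from the base case upward. A position with no move is L. Any other position is W if it can reach an L in one move, else L.
Every edge goes from a vertex to one that appears earlier in the order 4, 7, 2, 6, 1, 5, 3, so processing vertices in that order labels each vertex after all of its successors.
4: no outgoing edge → L
7: →4(L), so W
2: →7(W) only, which is W, so L
6: →2(L), so W
1: →2(L), so W
5: →2(L), so W
3: →5(W), 1(W), 7(W) — all W, so L
The starting position 6 is W: Player 1 should move to 2, handing over an L position.

Player 1 wins.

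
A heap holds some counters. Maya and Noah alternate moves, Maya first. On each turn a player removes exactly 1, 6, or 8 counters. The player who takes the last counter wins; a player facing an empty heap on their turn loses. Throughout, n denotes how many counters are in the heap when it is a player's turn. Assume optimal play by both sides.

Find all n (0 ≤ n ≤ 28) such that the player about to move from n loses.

0, 2, 4, 7, 9, 11, 14, 16, 18, 21, 23, 25, 28

Compute win/loss labels from the base case upward. A position with no move is L. Any other position is W if it can reach an L in one move, else L.
n=0: no move → L
n=1: can move to 0, which is L ⇒ W
n=2: the only move is to 1(W), a W ⇒ L
n=3: can move to 2, which is L ⇒ W
n=4: the only move is to 3(W), a W ⇒ L
n=5: can move to 4, which is L ⇒ W
n=6: can move to 0, which is L ⇒ W
n=7: moves to 6(W), 1(W); every one is W ⇒ L
n=8: can move to 7, which is L ⇒ W
n=9: moves to 8(W), 3(W), 1(W); every one is W ⇒ L
n=10: can move to 9, which is L ⇒ W
n=11: moves to 10(W), 5(W), 3(W); every one is W ⇒ L
n=12: can move to 11, which is L ⇒ W
n=13: can move to 7, which is L ⇒ W
n=14: moves to 13(W), 8(W), 6(W); every one is W ⇒ L
n=15: can move to 14, which is L ⇒ W
n=16: moves to 15(W), 10(W), 8(W); every one is W ⇒ L
n=17: can move to 16, which is L ⇒ W
n=18: moves to 17(W), 12(W), 10(W); every one is W ⇒ L
n=19: can move to 18, which is L ⇒ W
n=20: can move to 14, which is L ⇒ W
n=21: moves to 20(W), 15(W), 13(W); every one is W ⇒ L
n=22: can move to 21, which is L ⇒ W
n=23: moves to 22(W), 17(W), 15(W); every one is W ⇒ L
n=24: can move to 23, which is L ⇒ W
n=25: moves to 24(W), 19(W), 17(W); every one is W ⇒ L
n=26: can move to 25, which is L ⇒ W
n=27: can move to 21, which is L ⇒ W
n=28: moves to 27(W), 22(W), 20(W); every one is W ⇒ L
The losing starting values of n are exactly the entries labelled L in this table (13 of them).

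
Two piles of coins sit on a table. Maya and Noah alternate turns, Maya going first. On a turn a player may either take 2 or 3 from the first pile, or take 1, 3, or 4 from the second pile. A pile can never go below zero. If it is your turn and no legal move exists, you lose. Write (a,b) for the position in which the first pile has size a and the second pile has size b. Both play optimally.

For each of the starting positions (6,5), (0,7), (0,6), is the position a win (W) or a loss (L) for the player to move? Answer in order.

(6,5): W, (0,7): L, (0,6): W

Compute win/loss labels from the base case upward. A position with no move is L. Any other position is W if it can reach an L in one move, else L.
No move ever increases a pile, so every position that can arise here has a ≤ 6 and b ≤ 7; it is enough to label the cells with 0 ≤ a ≤ 6 and 0 ≤ b ≤ 7.
Every move lowers a or b (never raises either), so fill the grid row by row in increasing a, and left to right within a row: each cell's successors are then already labelled.
      b=0  b=1  b=2  b=3  b=4  b=5  b=6  b=7
a=0:    L    W    L    W    W    W    W    L
a=1:    L    W    L    W    W    W    W    L
a=2:    W    L    W    L    W    W    W    W
a=3:    W    L    W    L    W    W    W    W
a=4:    W    W    W    W    L    W    L    W
a=5:    L    W    L    W    W    W    W    L
a=6:    L    W    L    W    W    W    W    L
Cells with no legal move (terminal, hence L): (0,0), (1,0).
The remaining L cells, each justified by listing all of its moves:
(0,2): only reaches (0,1)(W), which is W → L
(0,7): only reaches (0,6)(W), (0,4)(W), (0,3)(W), all W → L
(1,2): only reaches (1,1)(W), which is W → L
(1,7): only reaches (1,6)(W), (1,4)(W), (1,3)(W), all W → L
(2,1): only reaches (0,1)(W), (2,0)(W), all W → L
(2,3): only reaches (0,3)(W), (2,2)(W), (2,0)(W), all W → L
(3,1): only reaches (1,1)(W), (0,1)(W), (3,0)(W), all W → L
(3,3): only reaches (1,3)(W), (0,3)(W), (3,2)(W), (3,0)(W), all W → L
(4,4): only reaches (2,4)(W), (1,4)(W), (4,3)(W), (4,1)(W), (4,0)(W), all W → L
(4,6): only reaches (2,6)(W), (1,6)(W), (4,5)(W), (4,3)(W), (4,2)(W), all W → L
(5,0): only reaches (3,0)(W), (2,0)(W), all W → L
(5,2): only reaches (3,2)(W), (2,2)(W), (5,1)(W), all W → L
(5,7): only reaches (3,7)(W), (2,7)(W), (5,6)(W), (5,4)(W), (5,3)(W), all W → L
(6,0): only reaches (4,0)(W), (3,0)(W), all W → L
(6,2): only reaches (4,2)(W), (3,2)(W), (6,1)(W), all W → L
(6,7): only reaches (4,7)(W), (3,7)(W), (6,6)(W), (6,4)(W), (6,3)(W), all W → L
Every other cell has at least one move into one of the L cells above, so it is W.
(6,5): the move to (6,2) reaches an L cell, so W
(0,7): one of the L cells justified above, so L
(0,6): the move to (0,2) reaches an L cell, so W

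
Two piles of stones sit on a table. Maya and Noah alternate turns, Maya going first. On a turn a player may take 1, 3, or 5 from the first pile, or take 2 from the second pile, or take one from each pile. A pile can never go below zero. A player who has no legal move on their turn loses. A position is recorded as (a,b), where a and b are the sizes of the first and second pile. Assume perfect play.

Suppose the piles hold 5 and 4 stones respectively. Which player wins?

Maya wins.

Compute win/loss labels from the base case upward. A position with no move is L. Any other position is W if it can reach an L in one move, else L.
No move ever increases a pile, so every position that can arise here has a ≤ 5 and b ≤ 4; it is enough to label the cells with 0 ≤ a ≤ 5 and 0 ≤ b ≤ 4.
Every move lowers a or b (never raises either), so fill the grid row by row in increasing a, and left to right within a row: each cell's successors are then already labelled.
      b=0  b=1  b=2  b=3  b=4
a=0:    L    L    W    W    L
a=1:    W    W    W    L    W
a=2:    L    L    W    W    W
a=3:    W    W    W    L    W
a=4:    L    L    W    W    W
a=5:    W    W    W    L    W
Cells with no legal move (terminal, hence L): (0,0), (0,1).
The remaining L cells, each justified by listing all of its moves:
(0,4): the only move is to (0,2)(W), a W ⇒ L
(1,3): moves to (0,3)(W), (1,1)(W), (0,2)(W); every one is W ⇒ L
(2,0): the only move is to (1,0)(W), a W ⇒ L
(2,1): moves to (1,1)(W), (1,0)(W); every one is W ⇒ L
(3,3): moves to (2,3)(W), (0,3)(W), (3,1)(W), (2,2)(W); every one is W ⇒ L
(4,0): moves to (3,0)(W), (1,0)(W); every one is W ⇒ L
(4,1): moves to (3,1)(W), (1,1)(W), (3,0)(W); every one is W ⇒ L
(5,3): moves to (4,3)(W), (2,3)(W), (0,3)(W), (5,1)(W), (4,2)(W); every one is W ⇒ L
Every other cell has at least one move into one of the L cells above, so it is W.
The starting position (5,4) is W: Maya should move to (0,4), handing over an L position.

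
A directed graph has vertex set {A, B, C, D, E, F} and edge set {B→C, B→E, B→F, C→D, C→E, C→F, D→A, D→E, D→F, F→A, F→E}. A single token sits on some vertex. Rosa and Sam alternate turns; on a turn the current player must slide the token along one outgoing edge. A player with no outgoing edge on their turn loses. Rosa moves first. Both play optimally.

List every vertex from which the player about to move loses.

Positions with no move are L. A position that does have a move is losing for the player to move precisely when every available move leads to a winning position for the opponent. Fill in the labels:
Every edge goes from a vertex to one that appears earlier in the order A, E, F, D, C, B, so processing vertices in that order labels each vertex after all of its successors.
A: no outgoing edge → L
E: no outgoing edge → L
F: W (go to E, an L position)
D: W (go to E, an L position)
C: W (go to E, an L position)
B: W (go to E, an L position)
The losing starting vertices are exactly the entries labelled L in this table (2 of them).

A, E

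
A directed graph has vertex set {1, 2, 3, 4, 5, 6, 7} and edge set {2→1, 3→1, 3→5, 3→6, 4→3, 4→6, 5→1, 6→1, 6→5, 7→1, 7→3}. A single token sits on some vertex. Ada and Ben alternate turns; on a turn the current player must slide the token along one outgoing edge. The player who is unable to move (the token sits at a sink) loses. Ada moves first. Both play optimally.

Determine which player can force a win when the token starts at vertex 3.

Use the standard recursion: the mover loses at a terminal position; elsewhere, the mover wins exactly when some move hands the opponent an L position.
Every edge goes from a vertex to one that appears earlier in the order 1, 5, 6, 2, 3, 7, 4, so processing vertices in that order labels each vertex after all of its successors.
1: no outgoing edge → L
5: →1(L), so W
6: →1(L), so W
2: →1(L), so W
3: →1(L), so W
7: →1(L), so W
4: →3(W), 6(W) — all W, so L
The starting position 3 is W: Ada should move to 1, handing over an L position.

Ada wins.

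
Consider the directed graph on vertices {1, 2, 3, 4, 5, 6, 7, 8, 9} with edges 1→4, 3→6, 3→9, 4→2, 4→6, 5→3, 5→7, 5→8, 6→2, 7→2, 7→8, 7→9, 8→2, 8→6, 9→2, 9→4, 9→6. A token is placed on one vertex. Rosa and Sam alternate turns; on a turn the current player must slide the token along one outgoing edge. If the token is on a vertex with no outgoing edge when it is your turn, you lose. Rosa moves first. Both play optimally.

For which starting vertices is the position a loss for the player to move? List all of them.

1, 2, 3

Compute win/loss labels from the base case upward. A position with no move is L. Any other position is W if it can reach an L in one move, else L.
Every edge goes from a vertex to one that appears earlier in the order 2, 6, 4, 8, 9, 3, 7, 1, 5, so processing vertices in that order labels each vertex after all of its successors.
2: no outgoing edge → L
6: can move to 2, which is L ⇒ W
4: can move to 2, which is L ⇒ W
8: can move to 2, which is L ⇒ W
9: can move to 2, which is L ⇒ W
3: moves to 9(W), 6(W); every one is W ⇒ L
7: can move to 2, which is L ⇒ W
1: the only move is to 4(W), a W ⇒ L
5: can move to 3, which is L ⇒ W
Reading off the rows marked L gives the requested list; there are 3 such vertices.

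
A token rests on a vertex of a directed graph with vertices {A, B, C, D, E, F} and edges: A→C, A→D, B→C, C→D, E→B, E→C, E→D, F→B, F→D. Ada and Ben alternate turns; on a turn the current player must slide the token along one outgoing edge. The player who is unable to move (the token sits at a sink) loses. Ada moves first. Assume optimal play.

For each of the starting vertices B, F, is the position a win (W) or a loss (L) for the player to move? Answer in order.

Positions with no move are L. A position that does have a move is losing for the player to move precisely when every available move leads to a winning position for the opponent. Fill in the labels:
Every edge goes from a vertex to one that appears earlier in the order D, C, A, B, F, E, so processing vertices in that order labels each vertex after all of its successors.
D: no outgoing edge → L
C: can move to D, which is L ⇒ W
A: can move to D, which is L ⇒ W
B: the only move is to C(W), a W ⇒ L
F: can move to B, which is L ⇒ W
E: can move to B, which is L ⇒ W

B: L, F: W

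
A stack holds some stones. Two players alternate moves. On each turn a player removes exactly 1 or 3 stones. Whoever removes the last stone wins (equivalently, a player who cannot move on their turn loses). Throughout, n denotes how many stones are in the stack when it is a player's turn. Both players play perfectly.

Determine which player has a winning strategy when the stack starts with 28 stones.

Use the standard recursion: the mover loses at a terminal position; elsewhere, the mover wins exactly when some move hands the opponent an L position.
n=0: no move → L
n=1: can move to 0, which is L ⇒ W
n=2: the only move is to 1(W), a W ⇒ L
n=3: can move to 2, which is L ⇒ W
n=4: moves to 3(W), 1(W); every one is W ⇒ L
n=5: can move to 4, which is L ⇒ W
n=6: moves to 5(W), 3(W); every one is W ⇒ L
n=7: can move to 6, which is L ⇒ W
n=8: moves to 7(W), 5(W); every one is W ⇒ L
n=9: can move to 8, which is L ⇒ W
n=10: moves to 9(W), 7(W); every one is W ⇒ L
n=11: can move to 10, which is L ⇒ W
n=12: moves to 11(W), 9(W); every one is W ⇒ L
n=13: can move to 12, which is L ⇒ W
n=14: moves to 13(W), 11(W); every one is W ⇒ L
n=15: can move to 14, which is L ⇒ W
n=16: moves to 15(W), 13(W); every one is W ⇒ L
n=17: can move to 16, which is L ⇒ W
n=18: moves to 17(W), 15(W); every one is W ⇒ L
n=19: can move to 18, which is L ⇒ W
n=20: moves to 19(W), 17(W); every one is W ⇒ L
n=21: can move to 20, which is L ⇒ W
n=22: moves to 21(W), 19(W); every one is W ⇒ L
n=23: can move to 22, which is L ⇒ W
n=24: moves to 23(W), 21(W); every one is W ⇒ L
n=25: can move to 24, which is L ⇒ W
n=26: moves to 25(W), 23(W); every one is W ⇒ L
n=27: can move to 26, which is L ⇒ W
n=28: moves to 27(W), 25(W); every one is W ⇒ L
Every move from 28 reaches a W position, so the mover loses.

The second player wins.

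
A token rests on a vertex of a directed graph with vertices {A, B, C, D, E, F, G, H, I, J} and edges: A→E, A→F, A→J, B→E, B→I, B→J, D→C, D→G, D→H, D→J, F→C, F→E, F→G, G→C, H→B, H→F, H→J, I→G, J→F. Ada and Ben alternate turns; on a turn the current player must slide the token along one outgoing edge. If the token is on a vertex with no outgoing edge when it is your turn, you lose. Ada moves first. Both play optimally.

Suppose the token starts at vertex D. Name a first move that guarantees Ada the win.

Positions with no move are L. A position that does have a move is losing for the player to move precisely when every available move leads to a winning position for the opponent. Fill in the labels:
Every edge goes from a vertex to one that appears earlier in the order C, E, G, F, J, A, I, B, H, D, so processing vertices in that order labels each vertex after all of its successors.
C: no outgoing edge → L
E: no outgoing edge → L
G: reaches L-position C → W
F: reaches L-position E → W
J: only reaches F(W), which is W → L
A: reaches L-position J → W
I: only reaches G(W), which is W → L
B: reaches L-position I → W
H: reaches L-position J → W
D: reaches L-position J → W
From D, the L positions reachable in one move are: J, C. Any move reaching one of these is winning.

Move to J.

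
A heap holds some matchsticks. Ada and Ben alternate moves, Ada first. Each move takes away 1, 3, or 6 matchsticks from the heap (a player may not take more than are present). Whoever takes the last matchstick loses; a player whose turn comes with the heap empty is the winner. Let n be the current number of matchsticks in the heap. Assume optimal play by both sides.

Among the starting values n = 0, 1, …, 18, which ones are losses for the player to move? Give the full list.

1, 3, 5, 10, 12, 14

Classify positions by backward induction: terminal positions (no move available) are W. From any other position, the mover wins iff some move reaches an L.
n=0: no move; the opponent has just taken the last matchstick and therefore loses → W
n=1: →0(W) only, which is W, so L
n=2: →1(L), so W
n=3: →2(W), 0(W) — all W, so L
n=4: →3(L), so W
n=5: →4(W), 2(W) — all W, so L
n=6: →5(L), so W
n=7: →1(L), so W
n=8: →5(L), so W
n=9: →3(L), so W
n=10: →9(W), 7(W), 4(W) — all W, so L
n=11: →10(L), so W
n=12: →11(W), 9(W), 6(W) — all W, so L
n=13: →12(L), so W
n=14: →13(W), 11(W), 8(W) — all W, so L
n=15: →14(L), so W
n=16: →10(L), so W
n=17: →14(L), so W
n=18: →12(L), so W
Reading off the rows marked L gives the requested list; there are 6 such values of n.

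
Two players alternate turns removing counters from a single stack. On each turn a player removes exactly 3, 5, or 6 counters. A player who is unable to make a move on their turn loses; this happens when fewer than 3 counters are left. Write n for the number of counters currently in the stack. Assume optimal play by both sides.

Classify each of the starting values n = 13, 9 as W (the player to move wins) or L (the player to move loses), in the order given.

Label each position W (a win for the player to move) or L (a loss). A position with no legal move is L; any other position is W exactly when some move reaches an L, and L when every move reaches a W.
n=0: no move → L
n=1: no move → L
n=2: no move → L
n=3: →0(L), so W
n=4: →1(L), so W
n=5: →2(L), so W
n=6: →1(L), so W
n=7: →2(L), so W
n=8: →2(L), so W
n=9: →6(W), 4(W), 3(W) — all W, so L
n=10: →7(W), 5(W), 4(W) — all W, so L
n=11: →8(W), 6(W), 5(W) — all W, so L
n=12: →9(L), so W
n=13: →10(L), so W

13: W, 9: L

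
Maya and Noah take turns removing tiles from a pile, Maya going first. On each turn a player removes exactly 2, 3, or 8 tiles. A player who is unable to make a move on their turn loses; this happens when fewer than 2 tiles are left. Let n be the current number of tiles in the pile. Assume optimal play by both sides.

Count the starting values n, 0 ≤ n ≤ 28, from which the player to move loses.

Label each position W (a win for the player to move) or L (a loss). A position with no legal move is L; any other position is W exactly when some move reaches an L, and L when every move reaches a W.
n=0: no move → L
n=1: no move → L
n=2: →0(L), so W
n=3: →1(L), so W
n=4: →1(L), so W
n=5: →3(W), 2(W) — all W, so L
n=6: →4(W), 3(W) — all W, so L
n=7: →5(L), so W
n=8: →6(L), so W
n=9: →6(L), so W
n=10: →8(W), 7(W), 2(W) — all W, so L
n=11: →9(W), 8(W), 3(W) — all W, so L
n=12: →10(L), so W
n=13: →11(L), so W
n=14: →11(L), so W
n=15: →13(W), 12(W), 7(W) — all W, so L
n=16: →14(W), 13(W), 8(W) — all W, so L
n=17: →15(L), so W
n=18: →16(L), so W
n=19: →16(L), so W
n=20: →18(W), 17(W), 12(W) — all W, so L
n=21: →19(W), 18(W), 13(W) — all W, so L
n=22: →20(L), so W
n=23: →21(L), so W
n=24: →21(L), so W
n=25: →23(W), 22(W), 17(W) — all W, so L
n=26: →24(W), 23(W), 18(W) — all W, so L
n=27: →25(L), so W
n=28: →26(L), so W
L entries with 0 ≤ n ≤ 28: n = 0, 1, 5, 6, 10, 11, 15, 16, 20, 21, 25, 26; that makes 12.

12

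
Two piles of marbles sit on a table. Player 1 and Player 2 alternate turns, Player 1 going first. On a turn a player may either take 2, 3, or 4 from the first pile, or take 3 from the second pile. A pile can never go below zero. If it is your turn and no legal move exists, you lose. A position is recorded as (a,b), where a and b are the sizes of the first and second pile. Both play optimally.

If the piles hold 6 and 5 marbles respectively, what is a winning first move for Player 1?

Label each position W (a win for the player to move) or L (a loss). A position with no legal move is L; any other position is W exactly when some move reaches an L, and L when every move reaches a W.
No move ever increases a pile, so every position that can arise here has a ≤ 6 and b ≤ 5; it is enough to label the cells with 0 ≤ a ≤ 6 and 0 ≤ b ≤ 5.
Every move lowers a or b (never raises either), so fill the grid row by row in increasing a, and left to right within a row: each cell's successors are then already labelled.
      b=0  b=1  b=2  b=3  b=4  b=5
a=0:    L    L    L    W    W    W
a=1:    L    L    L    W    W    W
a=2:    W    W    W    L    L    L
a=3:    W    W    W    L    L    L
a=4:    W    W    W    W    W    W
a=5:    W    W    W    W    W    W
a=6:    L    L    L    W    W    W
Cells with no legal move (terminal, hence L): (0,0), (0,1), (0,2), (1,0), (1,1), (1,2).
The remaining L cells, each justified by listing all of its moves:
(2,3): moves to (0,3)(W), (2,0)(W); every one is W ⇒ L
(2,4): moves to (0,4)(W), (2,1)(W); every one is W ⇒ L
(2,5): moves to (0,5)(W), (2,2)(W); every one is W ⇒ L
(3,3): moves to (1,3)(W), (0,3)(W), (3,0)(W); every one is W ⇒ L
(3,4): moves to (1,4)(W), (0,4)(W), (3,1)(W); every one is W ⇒ L
(3,5): moves to (1,5)(W), (0,5)(W), (3,2)(W); every one is W ⇒ L
(6,0): moves to (4,0)(W), (3,0)(W), (2,0)(W); every one is W ⇒ L
(6,1): moves to (4,1)(W), (3,1)(W), (2,1)(W); every one is W ⇒ L
(6,2): moves to (4,2)(W), (3,2)(W), (2,2)(W); every one is W ⇒ L
Every other cell has at least one move into one of the L cells above, so it is W.
From (6,5), the L positions reachable in one move are: (3,5), (2,5), (6,2). Any move reaching one of these is winning.

Move to (3,5).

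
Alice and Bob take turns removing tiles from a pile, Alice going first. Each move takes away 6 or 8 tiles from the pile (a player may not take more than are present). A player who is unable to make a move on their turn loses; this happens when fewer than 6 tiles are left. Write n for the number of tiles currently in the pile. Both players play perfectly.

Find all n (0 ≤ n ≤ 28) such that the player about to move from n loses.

Label each position W (a win for the player to move) or L (a loss). A position with no legal move is L; any other position is W exactly when some move reaches an L, and L when every move reaches a W.
n=0: no move → L
n=1: no move → L
n=2: no move → L
n=3: no move → L
n=4: no move → L
n=5: no move → L
n=6: can move to 0, which is L ⇒ W
n=7: can move to 1, which is L ⇒ W
n=8: can move to 2, which is L ⇒ W
n=9: can move to 3, which is L ⇒ W
n=10: can move to 4, which is L ⇒ W
n=11: can move to 5, which is L ⇒ W
n=12: can move to 4, which is L ⇒ W
n=13: can move to 5, which is L ⇒ W
n=14: moves to 8(W), 6(W); every one is W ⇒ L
n=15: moves to 9(W), 7(W); every one is W ⇒ L
n=16: moves to 10(W), 8(W); every one is W ⇒ L
n=17: moves to 11(W), 9(W); every one is W ⇒ L
n=18: moves to 12(W), 10(W); every one is W ⇒ L
n=19: moves to 13(W), 11(W); every one is W ⇒ L
n=20: can move to 14, which is L ⇒ W
n=21: can move to 15, which is L ⇒ W
n=22: can move to 16, which is L ⇒ W
n=23: can move to 17, which is L ⇒ W
n=24: can move to 18, which is L ⇒ W
n=25: can move to 19, which is L ⇒ W
n=26: can move to 18, which is L ⇒ W
n=27: can move to 19, which is L ⇒ W
n=28: moves to 22(W), 20(W); every one is W ⇒ L
Reading off the rows marked L gives the requested list; there are 13 such values of n.

0, 1, 2, 3, 4, 5, 14, 15, 16, 17, 18, 19, 28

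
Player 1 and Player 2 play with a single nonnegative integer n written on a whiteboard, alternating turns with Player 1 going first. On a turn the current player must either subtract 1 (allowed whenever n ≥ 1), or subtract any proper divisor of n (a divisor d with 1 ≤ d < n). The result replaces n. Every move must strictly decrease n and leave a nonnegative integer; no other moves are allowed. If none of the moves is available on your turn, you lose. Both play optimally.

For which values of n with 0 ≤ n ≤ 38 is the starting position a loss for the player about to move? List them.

0, 2, 5, 7, 9, 11, 13, 15, 17, 19, 21, 23, 25, 27, 29, 31, 33, 35, 37

Label each position W (a win for the player to move) or L (a loss). A position with no legal move is L; any other position is W exactly when some move reaches an L, and L when every move reaches a W.
n=0: no move → L
n=1: →0(L), so W
n=2: →1(W) only, which is W, so L
n=3: →2(L), so W
n=4: →2(L), so W
n=5: →4(W) only, which is W, so L
n=6: →5(L), so W
n=7: →6(W) only, which is W, so L
n=8: →7(L), so W
n=9: →6(W), 8(W) — all W, so L
n=10: →5(L), so W
n=11: →10(W) only, which is W, so L
n=12: →9(L), so W
n=13: →12(W) only, which is W, so L
n=14: →7(L), so W
n=15: →10(W), 12(W), 14(W) — all W, so L
n=16: →15(L), so W
n=17: →16(W) only, which is W, so L
n=18: →9(L), so W
n=19: →18(W) only, which is W, so L
n=20: →15(L), so W
n=21: →14(W), 18(W), 20(W) — all W, so L
n=22: →11(L), so W
n=23: →22(W) only, which is W, so L
n=24: →21(L), so W
n=25: →20(W), 24(W) — all W, so L
n=26: →13(L), so W
n=27: →18(W), 24(W), 26(W) — all W, so L
n=28: →21(L), so W
n=29: →28(W) only, which is W, so L
n=30: →15(L), so W
n=31: →30(W) only, which is W, so L
n=32: →31(L), so W
n=33: →22(W), 30(W), 32(W) — all W, so L
n=34: →17(L), so W
n=35: →28(W), 30(W), 34(W) — all W, so L
n=36: →27(L), so W
n=37: →36(W) only, which is W, so L
n=38: →19(L), so W
Reading off the rows marked L gives the requested list; there are 19 such values of n.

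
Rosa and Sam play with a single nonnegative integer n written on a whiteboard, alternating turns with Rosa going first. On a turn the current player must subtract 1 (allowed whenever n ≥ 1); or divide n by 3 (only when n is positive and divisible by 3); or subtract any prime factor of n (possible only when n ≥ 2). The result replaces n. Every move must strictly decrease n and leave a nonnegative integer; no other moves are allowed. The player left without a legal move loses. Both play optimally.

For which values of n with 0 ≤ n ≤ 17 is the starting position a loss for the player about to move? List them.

0, 4, 8, 14

Use the standard recursion: the mover loses at a terminal position; elsewhere, the mover wins exactly when some move hands the opponent an L position.
n=0: no move → L
n=1: reaches L-position 0 → W
n=2: reaches L-position 0 → W
n=3: reaches L-position 0 → W
n=4: only reaches 2(W), 3(W), all W → L
n=5: reaches L-position 0 → W
n=6: reaches L-position 4 → W
n=7: reaches L-position 0 → W
n=8: only reaches 6(W), 7(W), all W → L
n=9: reaches L-position 8 → W
n=10: reaches L-position 8 → W
n=11: reaches L-position 0 → W
n=12: reaches L-position 4 → W
n=13: reaches L-position 0 → W
n=14: only reaches 7(W), 12(W), 13(W), all W → L
n=15: reaches L-position 14 → W
n=16: reaches L-position 14 → W
n=17: reaches L-position 0 → W
Reading off the rows marked L gives the requested list; there are 4 such values of n.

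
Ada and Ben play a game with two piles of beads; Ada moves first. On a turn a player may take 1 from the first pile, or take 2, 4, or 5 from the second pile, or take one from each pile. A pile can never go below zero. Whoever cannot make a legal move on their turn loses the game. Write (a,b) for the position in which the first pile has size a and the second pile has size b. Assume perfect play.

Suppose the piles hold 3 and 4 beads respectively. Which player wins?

Ben wins.

Classify positions by backward induction: terminal positions (no move available) are L. From any other position, the mover wins iff some move reaches an L.
No move ever increases a pile, so every position that can arise here has a ≤ 3 and b ≤ 4; it is enough to label the cells with 0 ≤ a ≤ 3 and 0 ≤ b ≤ 4.
Every move lowers a or b (never raises either), so fill the grid row by row in increasing a, and left to right within a row: each cell's successors are then already labelled.
      b=0  b=1  b=2  b=3  b=4
a=0:    L    L    W    W    W
a=1:    W    W    W    L    L
a=2:    L    L    W    W    W
a=3:    W    W    W    L    L
Cells with no legal move (terminal, hence L): (0,0), (0,1).
The remaining L cells, each justified by listing all of its moves:
(1,3): →(0,3)(W), (1,1)(W), (0,2)(W) — all W, so L
(1,4): →(0,4)(W), (1,2)(W), (1,0)(W), (0,3)(W) — all W, so L
(2,0): →(1,0)(W) only, which is W, so L
(2,1): →(1,1)(W), (1,0)(W) — all W, so L
(3,3): →(2,3)(W), (3,1)(W), (2,2)(W) — all W, so L
(3,4): →(2,4)(W), (3,2)(W), (3,0)(W), (2,3)(W) — all W, so L
Every other cell has at least one move into one of the L cells above, so it is W.
Every move from (3,4) reaches a W position, so the mover loses.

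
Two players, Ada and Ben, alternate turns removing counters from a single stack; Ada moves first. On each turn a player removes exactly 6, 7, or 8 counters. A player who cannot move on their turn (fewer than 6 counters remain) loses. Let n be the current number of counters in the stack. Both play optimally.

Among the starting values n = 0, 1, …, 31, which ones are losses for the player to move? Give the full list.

Classify positions by backward induction: terminal positions (no move available) are L. From any other position, the mover wins iff some move reaches an L.
n=0: no move → L
n=1: no move → L
n=2: no move → L
n=3: no move → L
n=4: no move → L
n=5: no move → L
n=6: can move to 0, which is L ⇒ W
n=7: can move to 1, which is L ⇒ W
n=8: can move to 2, which is L ⇒ W
n=9: can move to 3, which is L ⇒ W
n=10: can move to 4, which is L ⇒ W
n=11: can move to 5, which is L ⇒ W
n=12: can move to 5, which is L ⇒ W
n=13: can move to 5, which is L ⇒ W
n=14: moves to 8(W), 7(W), 6(W); every one is W ⇒ L
n=15: moves to 9(W), 8(W), 7(W); every one is W ⇒ L
n=16: moves to 10(W), 9(W), 8(W); every one is W ⇒ L
n=17: moves to 11(W), 10(W), 9(W); every one is W ⇒ L
n=18: moves to 12(W), 11(W), 10(W); every one is W ⇒ L
n=19: moves to 13(W), 12(W), 11(W); every one is W ⇒ L
n=20: can move to 14, which is L ⇒ W
n=21: can move to 15, which is L ⇒ W
n=22: can move to 16, which is L ⇒ W
n=23: can move to 17, which is L ⇒ W
n=24: can move to 18, which is L ⇒ W
n=25: can move to 19, which is L ⇒ W
n=26: can move to 19, which is L ⇒ W
n=27: can move to 19, which is L ⇒ W
n=28: moves to 22(W), 21(W), 20(W); every one is W ⇒ L
n=29: moves to 23(W), 22(W), 21(W); every one is W ⇒ L
n=30: moves to 24(W), 23(W), 22(W); every one is W ⇒ L
n=31: moves to 25(W), 24(W), 23(W); every one is W ⇒ L
The losing starting values of n are exactly the entries labelled L in this table (16 of them).

0, 1, 2, 3, 4, 5, 14, 15, 16, 17, 18, 19, 28, 29, 30, 31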